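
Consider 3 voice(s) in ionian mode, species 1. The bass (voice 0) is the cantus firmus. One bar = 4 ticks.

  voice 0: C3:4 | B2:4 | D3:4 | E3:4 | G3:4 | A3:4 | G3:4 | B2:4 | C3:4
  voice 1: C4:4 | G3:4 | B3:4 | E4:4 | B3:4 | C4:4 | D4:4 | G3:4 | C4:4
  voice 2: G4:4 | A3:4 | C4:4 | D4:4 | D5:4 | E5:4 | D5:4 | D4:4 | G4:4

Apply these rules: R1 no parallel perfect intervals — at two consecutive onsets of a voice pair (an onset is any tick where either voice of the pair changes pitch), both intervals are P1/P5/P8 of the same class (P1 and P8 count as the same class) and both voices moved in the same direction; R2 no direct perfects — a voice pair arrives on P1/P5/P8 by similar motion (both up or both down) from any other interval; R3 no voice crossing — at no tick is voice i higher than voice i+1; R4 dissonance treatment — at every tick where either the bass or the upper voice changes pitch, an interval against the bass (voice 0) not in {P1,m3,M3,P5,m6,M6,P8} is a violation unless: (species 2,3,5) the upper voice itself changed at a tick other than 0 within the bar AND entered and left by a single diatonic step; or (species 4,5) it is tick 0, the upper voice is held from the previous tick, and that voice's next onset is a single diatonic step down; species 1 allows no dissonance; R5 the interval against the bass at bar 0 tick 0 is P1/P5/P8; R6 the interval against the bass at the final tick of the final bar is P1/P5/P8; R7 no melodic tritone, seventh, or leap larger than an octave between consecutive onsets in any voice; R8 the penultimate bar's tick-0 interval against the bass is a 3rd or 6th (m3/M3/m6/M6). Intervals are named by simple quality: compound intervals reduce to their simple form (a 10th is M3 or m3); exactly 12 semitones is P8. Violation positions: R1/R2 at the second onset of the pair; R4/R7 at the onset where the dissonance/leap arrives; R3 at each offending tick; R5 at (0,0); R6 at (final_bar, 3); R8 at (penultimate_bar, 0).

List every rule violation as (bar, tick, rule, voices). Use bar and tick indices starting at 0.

(1, 0, R4, (0, 2))
(1, 0, R7, (2,))
(2, 0, R4, (0, 2))
(3, 0, R2, (0, 1))
(3, 0, R3, (1, 2))
(3, 0, R4, (0, 2))
(3, 1, R3, (1, 2))
(3, 2, R3, (1, 2))
(3, 3, R3, (1, 2))
(4, 0, R2, (0, 2))
(5, 0, R1, (0, 2))
(6, 0, R1, (0, 2))
(7, 0, R2, (1, 2))
(8, 0, R1, (1, 2))
(8, 0, R2, (0, 1))
(8, 0, R2, (0, 2))

bar 0: v0=C3 v1=C4 v2=G4 downbeat P5
bar 1: v0=B2 v1=G3 v2=A3 downbeat m7
bar 2: v0=D3 v1=B3 v2=C4 downbeat m7
bar 3: v0=E3 v1=E4 v2=D4 downbeat m7
bar 4: v0=G3 v1=B3 v2=D5 downbeat P5
bar 5: v0=A3 v1=C4 v2=E5 downbeat P5
bar 6: v0=G3 v1=D4 v2=D5 downbeat P5
bar 7: v0=B2 v1=G3 v2=D4 downbeat m3
bar 8: v0=C3 v1=C4 v2=G4 downbeat P5
  -> R4 @ bar 1 tick 0 v(0, 2): B2/A3 m7 untreated
  -> R7 @ bar 1 tick 0 v(2,): G4->A3 leap 10st
  -> R4 @ bar 2 tick 0 v(0, 2): D3/C4 m7 untreated
  -> R2 @ bar 3 tick 0 v(0, 1): D3/B3 M6 -> E3/E4 P8 similar
  -> R3 @ bar 3 tick 0 v(1, 2): E4 above D4
  -> R4 @ bar 3 tick 0 v(0, 2): E3/D4 m7 untreated
  -> R3 @ bar 3 tick 1 v(1, 2): E4 above D4
  -> R3 @ bar 3 tick 2 v(1, 2): E4 above D4
  -> R3 @ bar 3 tick 3 v(1, 2): E4 above D4
  -> R2 @ bar 4 tick 0 v(0, 2): E3/D4 m7 -> G3/D5 P5 similar
  -> R1 @ bar 5 tick 0 v(0, 2): G3/D5 P5 -> A3/E5 P5 similar
  -> R1 @ bar 6 tick 0 v(0, 2): A3/E5 P5 -> G3/D5 P5 similar
  -> R2 @ bar 7 tick 0 v(1, 2): D4/D5 P8 -> G3/D4 P5 similar
  -> R1 @ bar 8 tick 0 v(1, 2): G3/D4 P5 -> C4/G4 P5 similar
  -> R2 @ bar 8 tick 0 v(0, 1): B2/G3 m6 -> C3/C4 P8 similar
  -> R2 @ bar 8 tick 0 v(0, 2): B2/D4 m3 -> C3/G4 P5 similar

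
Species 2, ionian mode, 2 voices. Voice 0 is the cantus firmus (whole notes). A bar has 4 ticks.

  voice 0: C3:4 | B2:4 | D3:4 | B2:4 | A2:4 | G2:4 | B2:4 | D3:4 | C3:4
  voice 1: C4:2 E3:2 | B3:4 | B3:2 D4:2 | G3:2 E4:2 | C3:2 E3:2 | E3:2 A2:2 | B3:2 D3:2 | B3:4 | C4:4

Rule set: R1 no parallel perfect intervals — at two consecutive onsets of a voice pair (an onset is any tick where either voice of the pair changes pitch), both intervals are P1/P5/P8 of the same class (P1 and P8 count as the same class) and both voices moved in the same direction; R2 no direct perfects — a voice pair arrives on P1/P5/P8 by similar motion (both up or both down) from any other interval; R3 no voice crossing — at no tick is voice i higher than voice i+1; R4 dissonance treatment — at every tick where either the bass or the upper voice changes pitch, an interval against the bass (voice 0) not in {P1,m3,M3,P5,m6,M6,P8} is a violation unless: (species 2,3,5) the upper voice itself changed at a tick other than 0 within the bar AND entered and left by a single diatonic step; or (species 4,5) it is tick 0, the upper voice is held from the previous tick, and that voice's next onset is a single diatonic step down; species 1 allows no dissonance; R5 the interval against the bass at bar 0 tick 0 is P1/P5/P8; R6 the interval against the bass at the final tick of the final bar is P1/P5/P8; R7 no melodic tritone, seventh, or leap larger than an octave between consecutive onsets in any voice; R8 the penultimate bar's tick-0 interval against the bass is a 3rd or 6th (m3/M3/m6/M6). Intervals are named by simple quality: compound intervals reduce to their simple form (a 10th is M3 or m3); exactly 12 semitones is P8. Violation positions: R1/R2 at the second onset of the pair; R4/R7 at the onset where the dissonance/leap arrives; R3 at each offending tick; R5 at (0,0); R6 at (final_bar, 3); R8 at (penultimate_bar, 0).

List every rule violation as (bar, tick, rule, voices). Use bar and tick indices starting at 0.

bar 0: v0=C3 v1=C4 downbeat P8
bar 1: v0=B2 v1=B3 downbeat P8
bar 2: v0=D3 v1=B3 downbeat M6
bar 3: v0=B2 v1=G3 downbeat m6
bar 4: v0=A2 v1=C3 downbeat m3
bar 5: v0=G2 v1=E3 downbeat M6
bar 6: v0=B2 v1=B3 downbeat P8
bar 7: v0=D3 v1=B3 downbeat M6
bar 8: v0=C3 v1=C4 downbeat P8
  -> R4 @ bar 3 tick 2 v(0, 1): B2/E4 P4 untreated
  -> R7 @ bar 4 tick 0 v(1,): E4->C3 leap 16st
  -> R4 @ bar 5 tick 2 v(0, 1): G2/A2 M2 untreated
  -> R2 @ bar 6 tick 0 v(0, 1): G2/A2 M2 -> B2/B3 P8 similar
  -> R7 @ bar 6 tick 0 v(1,): A2->B3 leap 14st

(3, 2, R4, (0, 1))
(4, 0, R7, (1,))
(5, 2, R4, (0, 1))
(6, 0, R2, (0, 1))
(6, 0, R7, (1,))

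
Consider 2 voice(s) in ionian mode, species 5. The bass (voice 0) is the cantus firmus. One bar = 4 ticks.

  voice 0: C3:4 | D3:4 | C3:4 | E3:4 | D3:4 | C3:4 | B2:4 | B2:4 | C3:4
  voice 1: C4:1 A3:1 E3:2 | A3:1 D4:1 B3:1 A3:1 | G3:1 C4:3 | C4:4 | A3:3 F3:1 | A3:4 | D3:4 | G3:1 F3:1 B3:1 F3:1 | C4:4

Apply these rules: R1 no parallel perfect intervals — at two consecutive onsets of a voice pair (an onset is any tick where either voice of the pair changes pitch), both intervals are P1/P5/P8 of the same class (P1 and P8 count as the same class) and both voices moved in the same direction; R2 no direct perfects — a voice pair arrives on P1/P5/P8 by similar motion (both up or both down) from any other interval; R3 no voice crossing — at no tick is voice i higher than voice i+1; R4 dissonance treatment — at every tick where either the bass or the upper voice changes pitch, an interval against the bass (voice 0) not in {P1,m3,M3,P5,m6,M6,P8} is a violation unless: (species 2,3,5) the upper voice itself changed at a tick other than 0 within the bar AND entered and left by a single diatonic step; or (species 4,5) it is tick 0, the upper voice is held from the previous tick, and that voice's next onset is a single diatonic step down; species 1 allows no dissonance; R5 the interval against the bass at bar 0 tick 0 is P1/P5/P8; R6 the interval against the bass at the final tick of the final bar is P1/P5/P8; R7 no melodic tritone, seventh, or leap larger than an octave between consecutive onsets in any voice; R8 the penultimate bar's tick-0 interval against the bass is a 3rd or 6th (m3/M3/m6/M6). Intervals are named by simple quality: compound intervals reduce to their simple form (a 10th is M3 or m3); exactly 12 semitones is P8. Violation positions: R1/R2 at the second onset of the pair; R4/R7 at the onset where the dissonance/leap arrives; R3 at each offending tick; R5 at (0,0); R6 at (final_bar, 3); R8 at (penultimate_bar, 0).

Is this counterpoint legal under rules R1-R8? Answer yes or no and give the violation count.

bar 0: v0=C3 v1=C4 (P8)
bar 1: v0=D3 v1=A3 (P5)
bar 2: v0=C3 v1=G3 (P5)
bar 3: v0=E3 v1=C4 (m6)
bar 4: v0=D3 v1=A3 (P5)
bar 5: v0=C3 v1=A3 (M6)
bar 6: v0=B2 v1=D3 (m3)
bar 7: v0=B2 v1=G3 (m6)
bar 8: v0=C3 v1=C4 (P8)
  R2 @ bar1.0: C3/E3 M3 -> D3/A3 P5 similar
  R1 @ bar2.0: D3/A3 P5 -> C3/G3 P5 similar
  R2 @ bar4.0: E3/C4 m6 -> D3/A3 P5 similar
  R4 @ bar7.1: B2/F3 TT untreated
  R7 @ bar7.2: F3->B3 leap 6st
  R4 @ bar7.3: B2/F3 TT untreated
  R7 @ bar7.3: B3->F3 leap 6st
  R2 @ bar8.0: B2/F3 TT -> C3/C4 P8 similar

No (8 violations)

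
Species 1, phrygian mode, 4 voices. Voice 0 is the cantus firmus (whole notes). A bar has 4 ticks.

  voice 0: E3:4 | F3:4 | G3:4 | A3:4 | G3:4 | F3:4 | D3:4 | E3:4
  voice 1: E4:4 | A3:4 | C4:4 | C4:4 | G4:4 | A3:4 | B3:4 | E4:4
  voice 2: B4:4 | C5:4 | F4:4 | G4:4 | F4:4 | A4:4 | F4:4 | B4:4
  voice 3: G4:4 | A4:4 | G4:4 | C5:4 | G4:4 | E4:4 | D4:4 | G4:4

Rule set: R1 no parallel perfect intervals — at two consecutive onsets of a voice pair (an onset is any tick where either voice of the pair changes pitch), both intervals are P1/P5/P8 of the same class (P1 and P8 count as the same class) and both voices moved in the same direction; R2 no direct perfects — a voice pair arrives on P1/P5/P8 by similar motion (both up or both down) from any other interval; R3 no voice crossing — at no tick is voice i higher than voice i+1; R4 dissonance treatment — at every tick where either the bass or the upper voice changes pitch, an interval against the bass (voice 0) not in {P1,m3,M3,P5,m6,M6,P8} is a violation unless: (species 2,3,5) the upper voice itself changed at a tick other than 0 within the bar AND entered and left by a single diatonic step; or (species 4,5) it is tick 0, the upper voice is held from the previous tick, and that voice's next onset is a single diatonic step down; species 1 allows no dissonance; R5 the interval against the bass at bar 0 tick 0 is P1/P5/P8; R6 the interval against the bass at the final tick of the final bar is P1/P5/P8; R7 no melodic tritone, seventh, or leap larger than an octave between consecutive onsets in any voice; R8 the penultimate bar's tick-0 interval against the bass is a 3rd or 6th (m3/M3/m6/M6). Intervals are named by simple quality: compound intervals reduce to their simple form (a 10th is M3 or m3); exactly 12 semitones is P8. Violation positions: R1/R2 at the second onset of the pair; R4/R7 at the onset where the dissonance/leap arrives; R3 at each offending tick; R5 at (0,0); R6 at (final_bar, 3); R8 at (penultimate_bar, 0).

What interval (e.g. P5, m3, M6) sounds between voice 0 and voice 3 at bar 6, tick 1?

voice 0=D3 voice 3=D4 -> P8

P8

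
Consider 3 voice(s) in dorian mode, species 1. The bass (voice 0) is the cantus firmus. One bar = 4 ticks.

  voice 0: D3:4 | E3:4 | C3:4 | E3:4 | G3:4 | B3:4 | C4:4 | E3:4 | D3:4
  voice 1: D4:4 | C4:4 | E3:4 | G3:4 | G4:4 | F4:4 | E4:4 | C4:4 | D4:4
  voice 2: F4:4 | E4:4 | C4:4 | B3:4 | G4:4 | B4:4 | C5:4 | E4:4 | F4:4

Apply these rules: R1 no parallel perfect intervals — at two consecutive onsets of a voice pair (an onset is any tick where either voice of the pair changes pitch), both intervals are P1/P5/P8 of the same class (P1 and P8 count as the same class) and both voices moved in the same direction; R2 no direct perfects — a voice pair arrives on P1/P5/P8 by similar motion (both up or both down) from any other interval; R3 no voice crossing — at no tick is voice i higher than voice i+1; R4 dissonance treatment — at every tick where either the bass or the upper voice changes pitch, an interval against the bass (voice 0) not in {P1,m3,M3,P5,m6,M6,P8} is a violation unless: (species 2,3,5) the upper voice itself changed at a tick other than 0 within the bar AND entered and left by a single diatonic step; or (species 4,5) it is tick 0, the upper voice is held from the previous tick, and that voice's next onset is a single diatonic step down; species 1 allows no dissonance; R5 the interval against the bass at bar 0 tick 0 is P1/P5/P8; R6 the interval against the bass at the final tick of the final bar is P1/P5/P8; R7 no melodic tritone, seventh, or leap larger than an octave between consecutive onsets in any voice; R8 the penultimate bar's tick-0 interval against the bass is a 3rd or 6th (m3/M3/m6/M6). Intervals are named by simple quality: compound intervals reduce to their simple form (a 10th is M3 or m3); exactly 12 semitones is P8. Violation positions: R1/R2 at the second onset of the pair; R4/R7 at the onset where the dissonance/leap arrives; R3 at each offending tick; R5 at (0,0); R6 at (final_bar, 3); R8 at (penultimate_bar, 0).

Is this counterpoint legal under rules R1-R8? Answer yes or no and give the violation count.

No (11 violations)

bar 0: v0=D3 v1=D4 v2=F4 (m3)
bar 1: v0=E3 v1=C4 v2=E4 (P8)
bar 2: v0=C3 v1=E3 v2=C4 (P8)
bar 3: v0=E3 v1=G3 v2=B3 (P5)
bar 4: v0=G3 v1=G4 v2=G4 (P8)
bar 5: v0=B3 v1=F4 v2=B4 (P8)
bar 6: v0=C4 v1=E4 v2=C5 (P8)
bar 7: v0=E3 v1=C4 v2=E4 (P8)
bar 8: v0=D3 v1=D4 v2=F4 (m3)
  R5 @ bar0.0: opens on m3
  R1 @ bar2.0: E3/E4 P8 -> C3/C4 P8 similar
  R2 @ bar4.0: E3/G3 m3 -> G3/G4 P8 similar
  R2 @ bar4.0: E3/B3 P5 -> G3/G4 P8 similar
  R2 @ bar4.0: G3/B3 M3 -> G4/G4 P1 similar
  R1 @ bar5.0: G3/G4 P8 -> B3/B4 P8 similar
  R4 @ bar5.0: B3/F4 TT untreated
  R1 @ bar6.0: B3/B4 P8 -> C4/C5 P8 similar
  R1 @ bar7.0: C4/C5 P8 -> E3/E4 P8 similar
  R8 @ bar7.0: penult P8 not 3rd/6th
  R6 @ bar8.3: closes on m3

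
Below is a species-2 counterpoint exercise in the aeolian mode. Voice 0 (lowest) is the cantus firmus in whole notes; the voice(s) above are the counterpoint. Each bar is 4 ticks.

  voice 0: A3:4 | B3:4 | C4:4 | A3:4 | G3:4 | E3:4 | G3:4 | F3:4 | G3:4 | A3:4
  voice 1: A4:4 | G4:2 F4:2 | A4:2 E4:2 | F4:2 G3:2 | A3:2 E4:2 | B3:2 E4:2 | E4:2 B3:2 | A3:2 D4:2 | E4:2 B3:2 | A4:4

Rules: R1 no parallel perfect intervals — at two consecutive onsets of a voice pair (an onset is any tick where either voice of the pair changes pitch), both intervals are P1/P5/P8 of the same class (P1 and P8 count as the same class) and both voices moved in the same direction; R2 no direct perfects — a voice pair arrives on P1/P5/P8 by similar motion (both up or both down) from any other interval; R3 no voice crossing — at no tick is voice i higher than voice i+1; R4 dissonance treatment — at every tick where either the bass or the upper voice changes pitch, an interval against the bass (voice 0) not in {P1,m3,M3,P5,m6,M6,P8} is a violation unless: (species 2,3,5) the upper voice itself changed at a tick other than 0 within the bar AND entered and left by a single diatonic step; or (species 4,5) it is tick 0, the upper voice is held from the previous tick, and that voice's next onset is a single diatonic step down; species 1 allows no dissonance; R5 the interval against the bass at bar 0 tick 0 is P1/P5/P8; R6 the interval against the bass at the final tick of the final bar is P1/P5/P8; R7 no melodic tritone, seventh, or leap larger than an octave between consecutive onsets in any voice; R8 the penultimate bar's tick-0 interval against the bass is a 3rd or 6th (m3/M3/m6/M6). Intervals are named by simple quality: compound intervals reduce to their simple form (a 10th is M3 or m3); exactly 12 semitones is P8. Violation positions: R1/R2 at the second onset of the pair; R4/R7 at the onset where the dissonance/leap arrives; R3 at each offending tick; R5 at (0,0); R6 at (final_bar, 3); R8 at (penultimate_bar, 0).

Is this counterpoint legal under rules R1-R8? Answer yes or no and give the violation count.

No (9 violations)

bar 0: v0=A3 v1=A4 (P8)
bar 1: v0=B3 v1=G4 (m6)
bar 2: v0=C4 v1=A4 (M6)
bar 3: v0=A3 v1=F4 (m6)
bar 4: v0=G3 v1=A3 (M2)
bar 5: v0=E3 v1=B3 (P5)
bar 6: v0=G3 v1=E4 (M6)
bar 7: v0=F3 v1=A3 (M3)
bar 8: v0=G3 v1=E4 (M6)
bar 9: v0=A3 v1=A4 (P8)
  R4 @ bar1.2: B3/F4 TT untreated
  R3 @ bar3.2: A3 above G3
  R4 @ bar3.2: A3/G3 M2 untreated
  R7 @ bar3.2: F4->G3 leap 10st
  R3 @ bar3.3: A3 above G3
  R4 @ bar4.0: G3/A3 M2 untreated
  R2 @ bar5.0: G3/E4 M6 -> E3/B3 P5 similar
  R2 @ bar9.0: G3/B3 M3 -> A3/A4 P8 similar
  R7 @ bar9.0: B3->A4 leap 10st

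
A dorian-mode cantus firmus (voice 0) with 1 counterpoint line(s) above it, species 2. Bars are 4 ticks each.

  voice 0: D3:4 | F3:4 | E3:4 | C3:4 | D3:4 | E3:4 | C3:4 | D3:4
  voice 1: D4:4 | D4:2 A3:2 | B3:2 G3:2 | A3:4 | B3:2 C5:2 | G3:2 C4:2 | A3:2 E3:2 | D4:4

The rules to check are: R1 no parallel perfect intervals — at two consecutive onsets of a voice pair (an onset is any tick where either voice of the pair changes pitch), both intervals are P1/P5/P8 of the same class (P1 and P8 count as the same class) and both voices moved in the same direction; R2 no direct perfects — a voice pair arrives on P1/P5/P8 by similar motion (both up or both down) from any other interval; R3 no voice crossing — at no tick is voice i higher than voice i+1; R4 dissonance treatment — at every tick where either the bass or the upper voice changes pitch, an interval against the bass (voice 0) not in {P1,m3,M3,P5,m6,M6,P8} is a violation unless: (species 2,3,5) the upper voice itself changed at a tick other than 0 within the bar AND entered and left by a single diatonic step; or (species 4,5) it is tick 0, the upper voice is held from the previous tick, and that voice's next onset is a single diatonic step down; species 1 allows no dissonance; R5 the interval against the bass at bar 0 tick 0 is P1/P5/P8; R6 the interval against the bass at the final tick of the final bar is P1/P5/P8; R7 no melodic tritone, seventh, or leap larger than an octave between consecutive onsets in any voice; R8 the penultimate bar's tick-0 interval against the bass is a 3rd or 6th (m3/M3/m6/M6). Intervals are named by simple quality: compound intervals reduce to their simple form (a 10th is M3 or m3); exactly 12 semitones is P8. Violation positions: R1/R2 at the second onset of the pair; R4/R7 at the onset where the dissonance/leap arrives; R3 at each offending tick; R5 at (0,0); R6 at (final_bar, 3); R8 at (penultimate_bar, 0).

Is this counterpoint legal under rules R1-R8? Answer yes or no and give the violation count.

No (5 violations)

bar 0: v0=D3 v1=D4 (P8)
bar 1: v0=F3 v1=D4 (M6)
bar 2: v0=E3 v1=B3 (P5)
bar 3: v0=C3 v1=A3 (M6)
bar 4: v0=D3 v1=B3 (M6)
bar 5: v0=E3 v1=G3 (m3)
bar 6: v0=C3 v1=A3 (M6)
bar 7: v0=D3 v1=D4 (P8)
  R4 @ bar4.2: D3/C5 m7 untreated
  R7 @ bar4.2: B3->C5 leap 13st
  R7 @ bar5.0: C5->G3 leap 17st
  R2 @ bar7.0: C3/E3 M3 -> D3/D4 P8 similar
  R7 @ bar7.0: E3->D4 leap 10st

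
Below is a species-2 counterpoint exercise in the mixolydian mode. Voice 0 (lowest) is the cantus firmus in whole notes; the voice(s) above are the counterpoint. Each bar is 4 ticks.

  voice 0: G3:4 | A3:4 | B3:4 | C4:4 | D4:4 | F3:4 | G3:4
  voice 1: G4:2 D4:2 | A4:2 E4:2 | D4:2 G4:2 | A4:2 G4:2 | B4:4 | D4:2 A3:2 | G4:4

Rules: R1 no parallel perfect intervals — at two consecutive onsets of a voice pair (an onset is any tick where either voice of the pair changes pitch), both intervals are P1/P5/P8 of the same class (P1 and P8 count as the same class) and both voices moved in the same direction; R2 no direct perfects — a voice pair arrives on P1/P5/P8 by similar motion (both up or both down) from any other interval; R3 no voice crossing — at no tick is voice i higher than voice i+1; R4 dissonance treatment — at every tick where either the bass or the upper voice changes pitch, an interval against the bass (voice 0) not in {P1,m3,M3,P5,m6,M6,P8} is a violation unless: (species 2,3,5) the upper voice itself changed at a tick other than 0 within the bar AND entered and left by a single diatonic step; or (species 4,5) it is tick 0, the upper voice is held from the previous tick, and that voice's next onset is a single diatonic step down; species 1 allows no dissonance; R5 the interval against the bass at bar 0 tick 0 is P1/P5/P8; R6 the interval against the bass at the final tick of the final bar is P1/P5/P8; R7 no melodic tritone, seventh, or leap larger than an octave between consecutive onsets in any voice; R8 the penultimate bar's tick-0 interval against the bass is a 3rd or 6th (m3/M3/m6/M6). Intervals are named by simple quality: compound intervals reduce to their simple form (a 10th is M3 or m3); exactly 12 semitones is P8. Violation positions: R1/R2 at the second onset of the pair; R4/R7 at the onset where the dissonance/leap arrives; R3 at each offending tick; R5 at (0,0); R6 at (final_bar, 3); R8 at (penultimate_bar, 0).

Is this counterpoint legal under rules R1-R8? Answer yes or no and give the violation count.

No (3 violations)

bar 0: v0=G3 v1=G4 (P8)
bar 1: v0=A3 v1=A4 (P8)
bar 2: v0=B3 v1=D4 (m3)
bar 3: v0=C4 v1=A4 (M6)
bar 4: v0=D4 v1=B4 (M6)
bar 5: v0=F3 v1=D4 (M6)
bar 6: v0=G3 v1=G4 (P8)
  R2 @ bar1.0: G3/D4 P5 -> A3/A4 P8 similar
  R2 @ bar6.0: F3/A3 M3 -> G3/G4 P8 similar
  R7 @ bar6.0: A3->G4 leap 10st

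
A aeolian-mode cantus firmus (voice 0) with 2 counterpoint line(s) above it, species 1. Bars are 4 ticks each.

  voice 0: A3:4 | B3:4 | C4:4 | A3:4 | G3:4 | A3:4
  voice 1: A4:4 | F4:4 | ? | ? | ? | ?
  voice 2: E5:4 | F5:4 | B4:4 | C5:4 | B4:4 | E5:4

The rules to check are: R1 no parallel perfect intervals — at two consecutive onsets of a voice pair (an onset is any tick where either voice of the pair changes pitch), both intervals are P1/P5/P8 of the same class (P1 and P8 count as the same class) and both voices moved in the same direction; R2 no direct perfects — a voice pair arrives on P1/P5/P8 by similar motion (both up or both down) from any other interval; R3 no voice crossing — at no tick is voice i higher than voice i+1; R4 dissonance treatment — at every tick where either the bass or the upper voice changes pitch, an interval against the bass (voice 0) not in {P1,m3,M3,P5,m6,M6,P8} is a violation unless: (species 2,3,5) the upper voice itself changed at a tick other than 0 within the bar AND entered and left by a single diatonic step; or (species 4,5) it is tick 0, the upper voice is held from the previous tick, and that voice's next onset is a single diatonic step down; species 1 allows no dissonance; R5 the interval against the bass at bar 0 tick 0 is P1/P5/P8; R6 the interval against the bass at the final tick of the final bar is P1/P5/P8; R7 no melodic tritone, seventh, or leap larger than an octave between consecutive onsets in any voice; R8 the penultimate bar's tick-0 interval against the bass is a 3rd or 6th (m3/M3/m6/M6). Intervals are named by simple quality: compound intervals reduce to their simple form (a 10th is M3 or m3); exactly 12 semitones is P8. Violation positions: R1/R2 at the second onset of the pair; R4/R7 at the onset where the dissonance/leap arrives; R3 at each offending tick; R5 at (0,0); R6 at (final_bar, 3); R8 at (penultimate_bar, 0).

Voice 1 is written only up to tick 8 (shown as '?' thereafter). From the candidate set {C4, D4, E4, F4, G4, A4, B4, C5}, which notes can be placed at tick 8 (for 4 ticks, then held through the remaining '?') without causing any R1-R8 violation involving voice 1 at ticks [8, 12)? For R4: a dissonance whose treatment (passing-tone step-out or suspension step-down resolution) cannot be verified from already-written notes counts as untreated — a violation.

C4: legal
D4: violates R4
E4: violates R2
F4: violates R4
G4: violates R2
A4: legal
B4: violates R4,R7
C5: violates R2,R3

{A4, C4}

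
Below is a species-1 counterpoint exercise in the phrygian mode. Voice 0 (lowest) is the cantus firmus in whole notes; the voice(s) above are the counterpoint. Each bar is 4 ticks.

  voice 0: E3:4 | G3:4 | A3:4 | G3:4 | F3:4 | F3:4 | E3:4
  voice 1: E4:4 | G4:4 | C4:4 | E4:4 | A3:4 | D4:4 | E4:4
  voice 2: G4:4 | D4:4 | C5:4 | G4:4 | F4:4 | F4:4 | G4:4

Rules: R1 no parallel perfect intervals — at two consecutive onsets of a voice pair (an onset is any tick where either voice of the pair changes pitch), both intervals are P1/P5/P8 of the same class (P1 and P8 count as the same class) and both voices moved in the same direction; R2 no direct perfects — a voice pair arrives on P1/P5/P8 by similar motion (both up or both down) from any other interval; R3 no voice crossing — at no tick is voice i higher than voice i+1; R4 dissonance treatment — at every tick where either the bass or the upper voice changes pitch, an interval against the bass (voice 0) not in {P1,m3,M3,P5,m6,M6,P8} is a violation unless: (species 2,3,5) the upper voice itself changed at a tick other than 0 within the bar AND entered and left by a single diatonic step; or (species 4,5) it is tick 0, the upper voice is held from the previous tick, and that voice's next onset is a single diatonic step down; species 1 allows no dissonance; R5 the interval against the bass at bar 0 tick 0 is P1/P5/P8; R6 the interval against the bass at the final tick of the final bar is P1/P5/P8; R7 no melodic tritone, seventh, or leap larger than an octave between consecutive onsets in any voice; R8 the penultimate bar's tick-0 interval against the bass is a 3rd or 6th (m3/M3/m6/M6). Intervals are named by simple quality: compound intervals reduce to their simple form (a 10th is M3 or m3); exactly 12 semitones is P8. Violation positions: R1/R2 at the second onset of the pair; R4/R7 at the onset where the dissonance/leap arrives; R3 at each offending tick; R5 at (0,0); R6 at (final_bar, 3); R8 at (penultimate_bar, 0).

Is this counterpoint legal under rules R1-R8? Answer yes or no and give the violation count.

No (11 violations)

bar 0: v0=E3 v1=E4 v2=G4 (m3)
bar 1: v0=G3 v1=G4 v2=D4 (P5)
bar 2: v0=A3 v1=C4 v2=C5 (m3)
bar 3: v0=G3 v1=E4 v2=G4 (P8)
bar 4: v0=F3 v1=A3 v2=F4 (P8)
bar 5: v0=F3 v1=D4 v2=F4 (P8)
bar 6: v0=E3 v1=E4 v2=G4 (m3)
  R5 @ bar0.0: opens on m3
  R1 @ bar1.0: E3/E4 P8 -> G3/G4 P8 similar
  R3 @ bar1.0: G4 above D4
  R3 @ bar1.1: G4 above D4
  R3 @ bar1.2: G4 above D4
  R3 @ bar1.3: G4 above D4
  R7 @ bar2.0: D4->C5 leap 10st
  R2 @ bar3.0: A3/C5 m3 -> G3/G4 P8 similar
  R1 @ bar4.0: G3/G4 P8 -> F3/F4 P8 similar
  R8 @ bar5.0: penult P8 not 3rd/6th
  R6 @ bar6.3: closes on m3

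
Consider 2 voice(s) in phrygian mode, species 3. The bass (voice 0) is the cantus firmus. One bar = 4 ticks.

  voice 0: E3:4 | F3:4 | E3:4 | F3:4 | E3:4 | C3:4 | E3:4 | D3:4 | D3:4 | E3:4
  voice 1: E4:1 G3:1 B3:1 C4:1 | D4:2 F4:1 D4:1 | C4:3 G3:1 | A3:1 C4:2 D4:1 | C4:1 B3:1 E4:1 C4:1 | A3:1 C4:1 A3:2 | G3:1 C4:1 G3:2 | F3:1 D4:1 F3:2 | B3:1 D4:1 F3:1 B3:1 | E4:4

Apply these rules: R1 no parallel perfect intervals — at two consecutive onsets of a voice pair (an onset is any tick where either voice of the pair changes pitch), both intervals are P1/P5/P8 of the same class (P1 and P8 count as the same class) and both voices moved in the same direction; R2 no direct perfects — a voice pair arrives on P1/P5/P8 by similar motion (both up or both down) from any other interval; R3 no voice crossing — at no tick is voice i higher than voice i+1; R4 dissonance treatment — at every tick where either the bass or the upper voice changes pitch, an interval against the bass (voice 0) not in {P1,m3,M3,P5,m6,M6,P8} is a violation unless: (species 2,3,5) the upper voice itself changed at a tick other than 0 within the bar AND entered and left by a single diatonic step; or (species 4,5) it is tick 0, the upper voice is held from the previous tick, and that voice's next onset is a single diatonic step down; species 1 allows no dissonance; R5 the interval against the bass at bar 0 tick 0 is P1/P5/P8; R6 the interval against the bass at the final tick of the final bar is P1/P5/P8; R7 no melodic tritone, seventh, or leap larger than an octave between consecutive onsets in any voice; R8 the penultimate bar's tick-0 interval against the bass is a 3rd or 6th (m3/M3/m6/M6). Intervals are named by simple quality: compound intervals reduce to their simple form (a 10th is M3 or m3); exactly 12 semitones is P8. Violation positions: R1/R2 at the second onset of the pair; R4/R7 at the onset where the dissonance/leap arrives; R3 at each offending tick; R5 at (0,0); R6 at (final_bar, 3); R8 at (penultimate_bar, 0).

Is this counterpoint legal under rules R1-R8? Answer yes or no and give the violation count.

No (3 violations)

bar 0: v0=E3 v1=E4 (P8)
bar 1: v0=F3 v1=D4 (M6)
bar 2: v0=E3 v1=C4 (m6)
bar 3: v0=F3 v1=A3 (M3)
bar 4: v0=E3 v1=C4 (m6)
bar 5: v0=C3 v1=A3 (M6)
bar 6: v0=E3 v1=G3 (m3)
bar 7: v0=D3 v1=F3 (m3)
bar 8: v0=D3 v1=B3 (M6)
bar 9: v0=E3 v1=E4 (P8)
  R7 @ bar8.0: F3->B3 leap 6st
  R7 @ bar8.3: F3->B3 leap 6st
  R2 @ bar9.0: D3/B3 M6 -> E3/E4 P8 similar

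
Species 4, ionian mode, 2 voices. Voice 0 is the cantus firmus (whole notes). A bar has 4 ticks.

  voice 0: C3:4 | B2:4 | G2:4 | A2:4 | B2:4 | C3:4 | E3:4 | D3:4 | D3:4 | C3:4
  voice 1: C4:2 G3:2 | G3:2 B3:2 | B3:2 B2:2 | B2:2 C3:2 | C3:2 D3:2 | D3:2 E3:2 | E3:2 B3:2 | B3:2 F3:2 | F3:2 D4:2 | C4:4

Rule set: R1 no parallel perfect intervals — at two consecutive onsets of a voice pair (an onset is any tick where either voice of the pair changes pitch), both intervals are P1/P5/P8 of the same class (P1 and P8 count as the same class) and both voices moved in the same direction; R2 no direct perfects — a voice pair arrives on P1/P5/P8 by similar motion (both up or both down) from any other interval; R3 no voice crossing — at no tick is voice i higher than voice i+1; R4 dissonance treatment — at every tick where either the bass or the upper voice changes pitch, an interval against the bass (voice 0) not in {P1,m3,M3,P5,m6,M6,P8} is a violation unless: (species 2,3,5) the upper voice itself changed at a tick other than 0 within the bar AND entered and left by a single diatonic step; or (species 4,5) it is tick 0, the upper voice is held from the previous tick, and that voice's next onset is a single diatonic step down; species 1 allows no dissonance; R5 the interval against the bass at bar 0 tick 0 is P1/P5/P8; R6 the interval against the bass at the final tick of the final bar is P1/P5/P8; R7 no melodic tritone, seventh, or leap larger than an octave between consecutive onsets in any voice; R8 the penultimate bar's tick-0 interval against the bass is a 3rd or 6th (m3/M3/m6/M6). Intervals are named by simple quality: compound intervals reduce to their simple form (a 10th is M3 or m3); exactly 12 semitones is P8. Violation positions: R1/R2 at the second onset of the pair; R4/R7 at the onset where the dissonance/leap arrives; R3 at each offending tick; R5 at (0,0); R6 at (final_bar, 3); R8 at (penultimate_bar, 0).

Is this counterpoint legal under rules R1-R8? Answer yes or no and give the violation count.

bar 0: v0=C3 v1=C4 (P8)
bar 1: v0=B2 v1=G3 (m6)
bar 2: v0=G2 v1=B3 (M3)
bar 3: v0=A2 v1=B2 (M2)
bar 4: v0=B2 v1=C3 (m2)
bar 5: v0=C3 v1=D3 (M2)
bar 6: v0=E3 v1=E3 (P1)
bar 7: v0=D3 v1=B3 (M6)
bar 8: v0=D3 v1=F3 (m3)
bar 9: v0=C3 v1=C4 (P8)
  R4 @ bar3.0: A2/B2 M2 untreated
  R4 @ bar4.0: B2/C3 m2 untreated
  R4 @ bar5.0: C3/D3 M2 untreated
  R7 @ bar7.2: B3->F3 leap 6st
  R1 @ bar9.0: D3/D4 P8 -> C3/C4 P8 similar

No (5 violations)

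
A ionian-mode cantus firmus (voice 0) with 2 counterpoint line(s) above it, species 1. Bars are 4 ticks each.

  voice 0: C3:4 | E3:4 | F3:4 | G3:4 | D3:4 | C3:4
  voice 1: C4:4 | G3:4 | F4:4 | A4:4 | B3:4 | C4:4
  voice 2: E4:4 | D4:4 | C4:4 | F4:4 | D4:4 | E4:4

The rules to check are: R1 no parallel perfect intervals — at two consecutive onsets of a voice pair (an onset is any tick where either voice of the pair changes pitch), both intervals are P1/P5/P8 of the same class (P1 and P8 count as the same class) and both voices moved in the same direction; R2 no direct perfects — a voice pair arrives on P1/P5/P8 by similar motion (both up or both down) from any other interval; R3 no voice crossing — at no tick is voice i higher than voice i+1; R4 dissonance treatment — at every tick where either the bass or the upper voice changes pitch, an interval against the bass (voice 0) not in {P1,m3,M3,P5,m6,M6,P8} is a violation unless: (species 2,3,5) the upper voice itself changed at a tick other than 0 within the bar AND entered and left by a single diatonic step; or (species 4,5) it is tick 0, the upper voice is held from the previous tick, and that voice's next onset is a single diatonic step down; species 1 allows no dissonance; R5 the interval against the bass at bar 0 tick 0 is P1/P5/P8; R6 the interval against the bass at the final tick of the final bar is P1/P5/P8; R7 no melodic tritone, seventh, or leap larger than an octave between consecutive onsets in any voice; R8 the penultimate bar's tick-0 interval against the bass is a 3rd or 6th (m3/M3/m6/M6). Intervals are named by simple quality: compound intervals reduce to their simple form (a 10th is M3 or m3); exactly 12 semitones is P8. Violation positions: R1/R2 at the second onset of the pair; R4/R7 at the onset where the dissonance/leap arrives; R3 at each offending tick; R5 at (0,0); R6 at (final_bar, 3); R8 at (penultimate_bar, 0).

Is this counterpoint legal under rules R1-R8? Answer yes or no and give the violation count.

bar 0: v0=C3 v1=C4 v2=E4 (M3)
bar 1: v0=E3 v1=G3 v2=D4 (m7)
bar 2: v0=F3 v1=F4 v2=C4 (P5)
bar 3: v0=G3 v1=A4 v2=F4 (m7)
bar 4: v0=D3 v1=B3 v2=D4 (P8)
bar 5: v0=C3 v1=C4 v2=E4 (M3)
  R5 @ bar0.0: opens on M3
  R2 @ bar1.0: C4/E4 M3 -> G3/D4 P5 similar
  R4 @ bar1.0: E3/D4 m7 untreated
  R2 @ bar2.0: E3/G3 m3 -> F3/F4 P8 similar
  R3 @ bar2.0: F4 above C4
  R7 @ bar2.0: G3->F4 leap 10st
  R3 @ bar2.1: F4 above C4
  R3 @ bar2.2: F4 above C4
  R3 @ bar2.3: F4 above C4
  R3 @ bar3.0: A4 above F4
  R4 @ bar3.0: G3/A4 M2 untreated
  R4 @ bar3.0: G3/F4 m7 untreated
  R3 @ bar3.1: A4 above F4
  R3 @ bar3.2: A4 above F4
  R3 @ bar3.3: A4 above F4
  R2 @ bar4.0: G3/F4 m7 -> D3/D4 P8 similar
  R7 @ bar4.0: A4->B3 leap 10st
  R8 @ bar4.0: penult P8 not 3rd/6th
  R6 @ bar5.3: closes on M3

No (19 violations)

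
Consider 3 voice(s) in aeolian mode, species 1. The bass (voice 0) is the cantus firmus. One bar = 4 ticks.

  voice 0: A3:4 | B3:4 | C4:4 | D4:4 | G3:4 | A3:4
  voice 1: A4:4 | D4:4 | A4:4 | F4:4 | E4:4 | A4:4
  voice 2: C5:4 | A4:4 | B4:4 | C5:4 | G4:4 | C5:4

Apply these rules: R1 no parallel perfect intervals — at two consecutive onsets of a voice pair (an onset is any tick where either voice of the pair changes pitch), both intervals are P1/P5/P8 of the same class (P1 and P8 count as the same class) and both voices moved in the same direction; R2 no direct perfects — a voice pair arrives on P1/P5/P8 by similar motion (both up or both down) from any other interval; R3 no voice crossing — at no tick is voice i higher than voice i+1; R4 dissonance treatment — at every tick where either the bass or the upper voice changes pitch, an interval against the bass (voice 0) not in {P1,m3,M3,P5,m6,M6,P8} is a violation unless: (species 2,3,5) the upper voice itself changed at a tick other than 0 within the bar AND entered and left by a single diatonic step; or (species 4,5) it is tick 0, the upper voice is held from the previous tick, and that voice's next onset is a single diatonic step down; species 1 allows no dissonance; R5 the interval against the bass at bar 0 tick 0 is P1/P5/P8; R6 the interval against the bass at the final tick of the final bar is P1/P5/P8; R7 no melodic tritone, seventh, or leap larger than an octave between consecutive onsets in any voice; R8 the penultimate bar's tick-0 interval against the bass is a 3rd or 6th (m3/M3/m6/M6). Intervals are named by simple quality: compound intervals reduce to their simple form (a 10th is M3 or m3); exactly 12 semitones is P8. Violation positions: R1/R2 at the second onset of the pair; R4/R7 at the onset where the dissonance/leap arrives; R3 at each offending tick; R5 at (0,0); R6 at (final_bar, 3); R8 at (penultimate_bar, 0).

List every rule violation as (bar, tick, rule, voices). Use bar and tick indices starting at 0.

bar 0: v0=A3 v1=A4 v2=C5 downbeat m3
bar 1: v0=B3 v1=D4 v2=A4 downbeat m7
bar 2: v0=C4 v1=A4 v2=B4 downbeat M7
bar 3: v0=D4 v1=F4 v2=C5 downbeat m7
bar 4: v0=G3 v1=E4 v2=G4 downbeat P8
bar 5: v0=A3 v1=A4 v2=C5 downbeat m3
  -> R5 @ bar 0 tick 0 v(0, 2): opens on m3
  -> R2 @ bar 1 tick 0 v(1, 2): A4/C5 m3 -> D4/A4 P5 similar
  -> R4 @ bar 1 tick 0 v(0, 2): B3/A4 m7 untreated
  -> R4 @ bar 2 tick 0 v(0, 2): C4/B4 M7 untreated
  -> R4 @ bar 3 tick 0 v(0, 2): D4/C5 m7 untreated
  -> R2 @ bar 4 tick 0 v(0, 2): D4/C5 m7 -> G3/G4 P8 similar
  -> R8 @ bar 4 tick 0 v(0, 2): penult P8 not 3rd/6th
  -> R2 @ bar 5 tick 0 v(0, 1): G3/E4 M6 -> A3/A4 P8 similar
  -> R6 @ bar 5 tick 3 v(0, 2): closes on m3

(0, 0, R5, (0, 2))
(1, 0, R2, (1, 2))
(1, 0, R4, (0, 2))
(2, 0, R4, (0, 2))
(3, 0, R4, (0, 2))
(4, 0, R2, (0, 2))
(4, 0, R8, (0, 2))
(5, 0, R2, (0, 1))
(5, 3, R6, (0, 2))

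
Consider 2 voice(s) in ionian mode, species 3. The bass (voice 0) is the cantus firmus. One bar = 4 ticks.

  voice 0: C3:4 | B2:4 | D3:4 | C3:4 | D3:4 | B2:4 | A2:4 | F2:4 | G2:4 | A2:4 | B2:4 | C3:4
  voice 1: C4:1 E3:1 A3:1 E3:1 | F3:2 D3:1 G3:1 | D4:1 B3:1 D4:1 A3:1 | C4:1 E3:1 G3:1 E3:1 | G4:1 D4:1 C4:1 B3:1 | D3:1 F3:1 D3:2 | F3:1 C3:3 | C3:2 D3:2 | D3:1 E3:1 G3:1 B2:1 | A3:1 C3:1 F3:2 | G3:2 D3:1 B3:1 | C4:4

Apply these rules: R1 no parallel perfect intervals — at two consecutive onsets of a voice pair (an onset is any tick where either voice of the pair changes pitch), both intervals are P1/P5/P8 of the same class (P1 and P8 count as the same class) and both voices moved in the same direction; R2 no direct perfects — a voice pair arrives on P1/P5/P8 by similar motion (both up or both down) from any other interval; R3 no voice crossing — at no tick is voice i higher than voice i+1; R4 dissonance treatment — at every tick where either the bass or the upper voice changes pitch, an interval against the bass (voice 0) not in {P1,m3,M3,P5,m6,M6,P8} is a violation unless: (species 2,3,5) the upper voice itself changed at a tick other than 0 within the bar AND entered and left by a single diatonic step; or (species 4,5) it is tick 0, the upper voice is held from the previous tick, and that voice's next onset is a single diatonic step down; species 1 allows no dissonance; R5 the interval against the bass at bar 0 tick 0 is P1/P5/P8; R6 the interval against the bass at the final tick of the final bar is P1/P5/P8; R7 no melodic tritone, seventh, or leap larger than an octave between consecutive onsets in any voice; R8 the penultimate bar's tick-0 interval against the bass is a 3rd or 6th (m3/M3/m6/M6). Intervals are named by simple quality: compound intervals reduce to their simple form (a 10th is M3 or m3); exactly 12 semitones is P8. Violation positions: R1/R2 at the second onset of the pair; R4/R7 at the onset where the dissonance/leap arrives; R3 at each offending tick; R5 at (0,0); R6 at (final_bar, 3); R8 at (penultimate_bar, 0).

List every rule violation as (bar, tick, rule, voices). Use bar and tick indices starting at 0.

(1, 0, R4, (0, 1))
(2, 0, R2, (0, 1))
(4, 0, R4, (0, 1))
(4, 0, R7, (1,))
(5, 1, R4, (0, 1))
(9, 0, R2, (0, 1))
(9, 0, R7, (1,))
(11, 0, R1, (0, 1))

bar 0: v0=C3 v1=C4 downbeat P8
bar 1: v0=B2 v1=F3 downbeat TT
bar 2: v0=D3 v1=D4 downbeat P8
bar 3: v0=C3 v1=C4 downbeat P8
bar 4: v0=D3 v1=G4 downbeat P4
bar 5: v0=B2 v1=D3 downbeat m3
bar 6: v0=A2 v1=F3 downbeat m6
bar 7: v0=F2 v1=C3 downbeat P5
bar 8: v0=G2 v1=D3 downbeat P5
bar 9: v0=A2 v1=A3 downbeat P8
bar 10: v0=B2 v1=G3 downbeat m6
bar 11: v0=C3 v1=C4 downbeat P8
  -> R4 @ bar 1 tick 0 v(0, 1): B2/F3 TT untreated
  -> R2 @ bar 2 tick 0 v(0, 1): B2/G3 m6 -> D3/D4 P8 similar
  -> R4 @ bar 4 tick 0 v(0, 1): D3/G4 P4 untreated
  -> R7 @ bar 4 tick 0 v(1,): E3->G4 leap 15st
  -> R4 @ bar 5 tick 1 v(0, 1): B2/F3 TT untreated
  -> R2 @ bar 9 tick 0 v(0, 1): G2/B2 M3 -> A2/A3 P8 similar
  -> R7 @ bar 9 tick 0 v(1,): B2->A3 leap 10st
  -> R1 @ bar 11 tick 0 v(0, 1): B2/B3 P8 -> C3/C4 P8 similar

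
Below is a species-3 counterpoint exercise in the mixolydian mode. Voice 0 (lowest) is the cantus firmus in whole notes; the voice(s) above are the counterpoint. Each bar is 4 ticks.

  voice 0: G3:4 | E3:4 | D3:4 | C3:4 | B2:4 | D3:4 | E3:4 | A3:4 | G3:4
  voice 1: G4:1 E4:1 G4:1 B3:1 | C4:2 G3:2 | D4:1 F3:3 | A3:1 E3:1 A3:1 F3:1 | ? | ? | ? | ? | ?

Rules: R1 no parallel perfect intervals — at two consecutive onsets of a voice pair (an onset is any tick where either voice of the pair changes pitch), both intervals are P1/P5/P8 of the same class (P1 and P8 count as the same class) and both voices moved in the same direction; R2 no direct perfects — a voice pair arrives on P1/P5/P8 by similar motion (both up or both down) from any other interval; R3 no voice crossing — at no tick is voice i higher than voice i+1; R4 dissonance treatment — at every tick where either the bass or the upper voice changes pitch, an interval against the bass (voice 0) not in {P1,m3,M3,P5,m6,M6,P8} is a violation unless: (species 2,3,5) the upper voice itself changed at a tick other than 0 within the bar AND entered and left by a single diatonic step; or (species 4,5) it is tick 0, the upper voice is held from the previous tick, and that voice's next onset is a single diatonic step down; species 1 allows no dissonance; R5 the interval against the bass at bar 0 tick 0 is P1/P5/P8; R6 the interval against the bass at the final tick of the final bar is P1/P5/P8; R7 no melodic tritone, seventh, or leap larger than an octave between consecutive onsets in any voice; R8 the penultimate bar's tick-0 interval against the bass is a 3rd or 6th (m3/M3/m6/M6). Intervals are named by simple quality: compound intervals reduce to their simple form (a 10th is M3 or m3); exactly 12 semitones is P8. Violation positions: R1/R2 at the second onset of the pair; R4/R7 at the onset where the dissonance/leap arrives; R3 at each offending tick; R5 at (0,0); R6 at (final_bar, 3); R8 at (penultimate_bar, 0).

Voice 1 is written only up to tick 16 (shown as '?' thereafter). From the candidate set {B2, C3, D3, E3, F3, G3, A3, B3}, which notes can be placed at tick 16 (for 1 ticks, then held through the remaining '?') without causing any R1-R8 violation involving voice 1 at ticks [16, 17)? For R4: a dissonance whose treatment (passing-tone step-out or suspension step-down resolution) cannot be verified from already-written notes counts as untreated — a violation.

{D3, G3}

B2: violates R2,R7
C3: violates R4
D3: legal
E3: violates R4
F3: violates R4
G3: legal
A3: violates R4
B3: violates R7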